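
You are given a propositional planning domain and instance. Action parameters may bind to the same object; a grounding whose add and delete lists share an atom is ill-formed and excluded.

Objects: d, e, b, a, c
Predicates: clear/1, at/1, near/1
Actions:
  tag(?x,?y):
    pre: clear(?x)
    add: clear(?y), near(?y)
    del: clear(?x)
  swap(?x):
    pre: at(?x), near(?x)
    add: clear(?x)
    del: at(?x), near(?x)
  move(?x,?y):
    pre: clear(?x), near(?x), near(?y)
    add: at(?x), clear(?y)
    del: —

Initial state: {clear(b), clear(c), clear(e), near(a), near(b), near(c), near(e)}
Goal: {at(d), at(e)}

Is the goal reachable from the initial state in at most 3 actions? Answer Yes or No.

1. tag(e,d)  →  {clear(b), clear(c), clear(d), near(a), near(b), near(c), near(d), near(e)}
2. move(d,e)  →  {at(d), clear(b), clear(c), clear(d), clear(e), near(a), near(b), near(c), near(d), near(e)}
3. move(e,d)  →  {at(d), at(e), clear(b), clear(c), clear(d), clear(e), near(a), near(b), near(c), near(d), near(e)}
optimal plan length = 3; 3 ≤ 3

Yes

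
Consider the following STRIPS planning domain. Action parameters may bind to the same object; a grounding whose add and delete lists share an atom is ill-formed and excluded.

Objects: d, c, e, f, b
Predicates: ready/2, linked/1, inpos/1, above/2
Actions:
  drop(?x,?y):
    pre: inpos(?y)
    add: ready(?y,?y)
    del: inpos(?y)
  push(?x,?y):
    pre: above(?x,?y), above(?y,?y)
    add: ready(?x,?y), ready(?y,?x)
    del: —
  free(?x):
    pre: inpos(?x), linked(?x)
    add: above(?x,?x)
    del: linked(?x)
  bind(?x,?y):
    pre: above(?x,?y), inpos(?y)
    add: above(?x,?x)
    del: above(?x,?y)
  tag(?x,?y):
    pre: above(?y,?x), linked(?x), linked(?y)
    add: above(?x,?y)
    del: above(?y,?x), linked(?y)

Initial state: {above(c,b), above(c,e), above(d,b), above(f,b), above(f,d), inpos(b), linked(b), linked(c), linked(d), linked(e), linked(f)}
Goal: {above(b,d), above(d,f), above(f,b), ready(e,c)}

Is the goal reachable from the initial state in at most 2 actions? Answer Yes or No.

1. bind(c,b)  →  {above(c,c), above(c,e), above(d,b), above(f,b), above(f,d), inpos(b), linked(b), linked(c), linked(d), linked(e), linked(f)}
2. tag(d,f)  →  {above(c,c), above(c,e), above(d,b), above(d,f), above(f,b), inpos(b), linked(b), linked(c), linked(d), linked(e)}
3. tag(e,c)  →  {above(c,c), above(d,b), above(d,f), above(e,c), above(f,b), inpos(b), linked(b), linked(d), linked(e)}
4. push(e,c)  →  {above(c,c), above(d,b), above(d,f), above(e,c), above(f,b), inpos(b), linked(b), linked(d), linked(e), ready(c,e), ready(e,c)}
5. tag(b,d)  →  {above(b,d), above(c,c), above(d,f), above(e,c), above(f,b), inpos(b), linked(b), linked(e), ready(c,e), ready(e,c)}
optimal plan length = 5; 5 > 2

No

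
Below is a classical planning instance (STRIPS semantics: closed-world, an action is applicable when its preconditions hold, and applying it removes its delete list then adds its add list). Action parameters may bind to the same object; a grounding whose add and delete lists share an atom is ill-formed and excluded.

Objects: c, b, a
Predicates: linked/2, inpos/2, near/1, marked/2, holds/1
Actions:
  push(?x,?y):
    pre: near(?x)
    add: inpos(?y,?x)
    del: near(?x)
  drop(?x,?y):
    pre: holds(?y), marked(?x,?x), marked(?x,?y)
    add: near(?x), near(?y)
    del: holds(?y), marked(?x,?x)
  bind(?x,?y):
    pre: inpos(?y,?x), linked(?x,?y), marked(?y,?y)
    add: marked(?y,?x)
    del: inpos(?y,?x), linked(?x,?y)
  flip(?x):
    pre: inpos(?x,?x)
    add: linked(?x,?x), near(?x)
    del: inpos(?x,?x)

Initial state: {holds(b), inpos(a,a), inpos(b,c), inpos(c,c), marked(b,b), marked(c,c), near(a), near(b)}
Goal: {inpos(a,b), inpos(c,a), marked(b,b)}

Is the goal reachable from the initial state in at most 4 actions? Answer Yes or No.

Yes

1. push(b,a)  →  {holds(b), inpos(a,a), inpos(a,b), inpos(b,c), inpos(c,c), marked(b,b), marked(c,c), near(a)}
2. push(a,c)  →  {holds(b), inpos(a,a), inpos(a,b), inpos(b,c), inpos(c,a), inpos(c,c), marked(b,b), marked(c,c)}
optimal plan length = 2; 2 ≤ 4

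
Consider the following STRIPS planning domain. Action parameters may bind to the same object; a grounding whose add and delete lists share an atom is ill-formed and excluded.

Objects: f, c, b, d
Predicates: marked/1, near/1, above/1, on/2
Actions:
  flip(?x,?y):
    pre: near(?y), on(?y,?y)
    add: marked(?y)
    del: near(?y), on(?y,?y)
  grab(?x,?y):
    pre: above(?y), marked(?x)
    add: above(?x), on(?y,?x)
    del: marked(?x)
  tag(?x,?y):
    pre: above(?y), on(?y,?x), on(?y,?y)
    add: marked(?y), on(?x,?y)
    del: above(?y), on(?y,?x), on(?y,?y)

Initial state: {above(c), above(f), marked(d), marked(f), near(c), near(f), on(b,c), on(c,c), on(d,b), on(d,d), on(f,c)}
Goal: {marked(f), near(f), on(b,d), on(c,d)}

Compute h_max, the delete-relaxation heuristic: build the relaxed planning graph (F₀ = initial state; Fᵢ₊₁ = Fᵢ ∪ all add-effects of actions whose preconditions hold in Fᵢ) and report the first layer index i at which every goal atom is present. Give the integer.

2

F0 = init (11 atoms)
F1 = F0 ∪ {above(d), marked(c), on(c,d), on(c,f), on(f,d), on(f,f)}  (17 atoms)
F2 = F1 ∪ {on(b,d), on(d,c), on(d,f)}  (20 atoms)
goal ⊆ F2  ⇒  h_max = 2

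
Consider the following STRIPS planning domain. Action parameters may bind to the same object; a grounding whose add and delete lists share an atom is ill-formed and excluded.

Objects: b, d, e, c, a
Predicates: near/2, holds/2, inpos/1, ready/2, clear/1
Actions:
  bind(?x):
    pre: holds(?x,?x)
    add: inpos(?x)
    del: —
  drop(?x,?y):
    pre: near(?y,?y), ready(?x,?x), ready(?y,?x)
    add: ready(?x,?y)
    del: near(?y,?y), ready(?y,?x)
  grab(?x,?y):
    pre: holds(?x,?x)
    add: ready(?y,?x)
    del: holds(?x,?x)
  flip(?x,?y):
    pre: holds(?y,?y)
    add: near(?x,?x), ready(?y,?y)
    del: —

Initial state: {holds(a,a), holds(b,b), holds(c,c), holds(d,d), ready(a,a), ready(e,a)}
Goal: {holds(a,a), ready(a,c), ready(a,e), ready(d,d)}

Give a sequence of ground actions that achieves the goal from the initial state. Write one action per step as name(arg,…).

grab(c,a); flip(e,d); drop(a,e)

1. grab(c,a)  →  {holds(a,a), holds(b,b), holds(d,d), ready(a,a), ready(a,c), ready(e,a)}
2. flip(e,d)  →  {holds(a,a), holds(b,b), holds(d,d), near(e,e), ready(a,a), ready(a,c), ready(d,d), ready(e,a)}
3. drop(a,e)  →  {holds(a,a), holds(b,b), holds(d,d), ready(a,a), ready(a,c), ready(a,e), ready(d,d)}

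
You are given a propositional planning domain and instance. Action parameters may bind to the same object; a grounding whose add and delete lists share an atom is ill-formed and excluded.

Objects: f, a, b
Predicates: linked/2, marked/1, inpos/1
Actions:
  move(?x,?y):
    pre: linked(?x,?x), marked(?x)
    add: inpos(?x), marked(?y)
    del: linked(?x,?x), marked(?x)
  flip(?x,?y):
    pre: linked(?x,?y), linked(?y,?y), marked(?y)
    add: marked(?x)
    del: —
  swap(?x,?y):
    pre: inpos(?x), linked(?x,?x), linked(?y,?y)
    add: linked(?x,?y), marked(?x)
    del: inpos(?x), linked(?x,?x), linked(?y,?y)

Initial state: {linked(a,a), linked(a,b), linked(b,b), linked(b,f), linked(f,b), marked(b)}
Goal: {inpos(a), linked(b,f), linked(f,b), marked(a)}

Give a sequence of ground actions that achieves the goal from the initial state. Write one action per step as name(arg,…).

1. flip(a,b)  →  {linked(a,a), linked(a,b), linked(b,b), linked(b,f), linked(f,b), marked(a), marked(b)}
2. move(a,f)  →  {inpos(a), linked(a,b), linked(b,b), linked(b,f), linked(f,b), marked(b), marked(f)}
3. move(b,a)  →  {inpos(a), inpos(b), linked(a,b), linked(b,f), linked(f,b), marked(a), marked(f)}

flip(a,b); move(a,f); move(b,a)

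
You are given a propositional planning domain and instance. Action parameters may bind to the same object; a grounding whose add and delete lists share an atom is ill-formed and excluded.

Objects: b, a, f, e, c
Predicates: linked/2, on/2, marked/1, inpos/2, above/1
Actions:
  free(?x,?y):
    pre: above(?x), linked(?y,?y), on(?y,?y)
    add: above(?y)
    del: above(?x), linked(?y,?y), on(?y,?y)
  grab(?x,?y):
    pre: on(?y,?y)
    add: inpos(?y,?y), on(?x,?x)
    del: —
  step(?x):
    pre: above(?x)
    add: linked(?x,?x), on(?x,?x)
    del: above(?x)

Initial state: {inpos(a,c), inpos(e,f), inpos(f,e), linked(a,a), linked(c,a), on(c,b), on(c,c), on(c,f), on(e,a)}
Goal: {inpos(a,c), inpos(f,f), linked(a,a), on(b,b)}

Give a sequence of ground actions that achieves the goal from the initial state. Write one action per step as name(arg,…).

1. grab(f,c)  →  {inpos(a,c), inpos(c,c), inpos(e,f), inpos(f,e), linked(a,a), linked(c,a), on(c,b), on(c,c), on(c,f), on(e,a), on(f,f)}
2. grab(b,f)  →  {inpos(a,c), inpos(c,c), inpos(e,f), inpos(f,e), inpos(f,f), linked(a,a), linked(c,a), on(b,b), on(c,b), on(c,c), on(c,f), on(e,a), on(f,f)}

grab(f,c); grab(b,f)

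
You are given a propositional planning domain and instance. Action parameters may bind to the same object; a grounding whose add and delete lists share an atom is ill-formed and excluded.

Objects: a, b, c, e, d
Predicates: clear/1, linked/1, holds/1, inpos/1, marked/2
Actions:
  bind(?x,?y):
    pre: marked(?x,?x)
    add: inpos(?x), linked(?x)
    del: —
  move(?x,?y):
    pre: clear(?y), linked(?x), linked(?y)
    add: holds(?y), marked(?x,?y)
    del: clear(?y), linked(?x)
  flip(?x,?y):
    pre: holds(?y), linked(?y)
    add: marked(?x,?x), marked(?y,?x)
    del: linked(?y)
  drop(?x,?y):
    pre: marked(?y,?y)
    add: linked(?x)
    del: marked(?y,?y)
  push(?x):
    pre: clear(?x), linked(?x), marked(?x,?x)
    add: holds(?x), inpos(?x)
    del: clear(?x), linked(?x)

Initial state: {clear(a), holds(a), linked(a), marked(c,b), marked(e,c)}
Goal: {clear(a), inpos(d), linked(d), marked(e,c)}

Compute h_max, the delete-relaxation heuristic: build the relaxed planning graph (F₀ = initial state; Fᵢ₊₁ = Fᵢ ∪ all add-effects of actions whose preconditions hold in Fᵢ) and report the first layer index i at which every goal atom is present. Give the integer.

2

F0 = init (5 atoms)
F1 = F0 ∪ {marked(a,a), marked(a,b), marked(a,c), marked(a,d), marked(a,e), marked(b,b), marked(c,c), marked(d,d), marked(e,e)}  (14 atoms)
F2 = F1 ∪ {inpos(a), inpos(b), inpos(c), inpos(d), inpos(e), linked(b), linked(c), linked(d), linked(e)}  (23 atoms)
goal ⊆ F2  ⇒  h_max = 2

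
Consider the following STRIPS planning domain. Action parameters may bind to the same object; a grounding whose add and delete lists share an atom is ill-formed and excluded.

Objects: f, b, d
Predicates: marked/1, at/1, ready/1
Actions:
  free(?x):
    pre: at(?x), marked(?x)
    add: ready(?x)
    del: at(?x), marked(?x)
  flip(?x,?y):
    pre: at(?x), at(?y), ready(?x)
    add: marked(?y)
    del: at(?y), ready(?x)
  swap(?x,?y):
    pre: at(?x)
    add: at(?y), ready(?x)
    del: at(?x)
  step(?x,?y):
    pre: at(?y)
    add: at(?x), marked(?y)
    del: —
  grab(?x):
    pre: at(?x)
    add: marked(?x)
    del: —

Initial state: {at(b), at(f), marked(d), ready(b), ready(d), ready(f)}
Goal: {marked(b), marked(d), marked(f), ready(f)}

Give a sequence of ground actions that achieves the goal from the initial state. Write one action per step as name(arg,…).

1. flip(b,f)  →  {at(b), marked(d), marked(f), ready(d), ready(f)}
2. step(f,b)  →  {at(b), at(f), marked(b), marked(d), marked(f), ready(d), ready(f)}

flip(b,f); step(f,b)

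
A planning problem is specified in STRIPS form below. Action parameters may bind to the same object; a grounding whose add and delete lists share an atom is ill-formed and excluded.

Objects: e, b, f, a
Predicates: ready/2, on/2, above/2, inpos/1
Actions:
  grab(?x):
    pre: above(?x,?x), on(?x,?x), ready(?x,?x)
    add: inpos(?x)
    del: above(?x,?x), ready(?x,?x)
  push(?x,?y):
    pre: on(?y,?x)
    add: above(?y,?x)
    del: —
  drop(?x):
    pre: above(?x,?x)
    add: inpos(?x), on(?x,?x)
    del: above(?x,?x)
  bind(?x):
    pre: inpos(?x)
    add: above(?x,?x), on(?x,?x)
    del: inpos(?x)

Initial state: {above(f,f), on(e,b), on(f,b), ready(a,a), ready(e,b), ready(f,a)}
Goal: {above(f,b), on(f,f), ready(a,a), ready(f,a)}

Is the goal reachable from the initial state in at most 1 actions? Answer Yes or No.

No

1. push(b,f)  →  {above(f,b), above(f,f), on(e,b), on(f,b), ready(a,a), ready(e,b), ready(f,a)}
2. drop(f)  →  {above(f,b), inpos(f), on(e,b), on(f,b), on(f,f), ready(a,a), ready(e,b), ready(f,a)}
optimal plan length = 2; 2 > 1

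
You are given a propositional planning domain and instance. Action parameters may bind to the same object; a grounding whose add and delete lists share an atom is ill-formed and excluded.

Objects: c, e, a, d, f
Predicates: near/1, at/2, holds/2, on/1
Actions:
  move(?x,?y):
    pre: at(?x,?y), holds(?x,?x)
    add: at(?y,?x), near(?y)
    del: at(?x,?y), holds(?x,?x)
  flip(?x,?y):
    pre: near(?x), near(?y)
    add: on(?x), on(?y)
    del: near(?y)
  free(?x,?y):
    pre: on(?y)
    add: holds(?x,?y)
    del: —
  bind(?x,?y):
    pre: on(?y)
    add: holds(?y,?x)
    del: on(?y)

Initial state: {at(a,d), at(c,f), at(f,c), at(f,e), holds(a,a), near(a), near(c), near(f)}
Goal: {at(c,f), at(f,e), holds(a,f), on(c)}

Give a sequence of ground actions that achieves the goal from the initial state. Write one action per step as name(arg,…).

flip(c,a); bind(f,a)

1. flip(c,a)  →  {at(a,d), at(c,f), at(f,c), at(f,e), holds(a,a), near(c), near(f), on(a), on(c)}
2. bind(f,a)  →  {at(a,d), at(c,f), at(f,c), at(f,e), holds(a,a), holds(a,f), near(c), near(f), on(c)}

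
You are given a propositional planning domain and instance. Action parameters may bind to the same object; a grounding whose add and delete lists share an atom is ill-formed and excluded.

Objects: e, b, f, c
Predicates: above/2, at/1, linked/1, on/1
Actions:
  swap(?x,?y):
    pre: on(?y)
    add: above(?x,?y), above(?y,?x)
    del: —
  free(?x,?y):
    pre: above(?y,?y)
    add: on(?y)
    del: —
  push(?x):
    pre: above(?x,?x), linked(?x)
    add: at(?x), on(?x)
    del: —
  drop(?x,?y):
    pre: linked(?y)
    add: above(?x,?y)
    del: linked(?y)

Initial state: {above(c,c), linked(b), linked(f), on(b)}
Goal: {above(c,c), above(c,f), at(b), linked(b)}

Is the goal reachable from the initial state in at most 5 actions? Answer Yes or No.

1. swap(b,b)  →  {above(b,b), above(c,c), linked(b), linked(f), on(b)}
2. push(b)  →  {above(b,b), above(c,c), at(b), linked(b), linked(f), on(b)}
3. drop(c,f)  →  {above(b,b), above(c,c), above(c,f), at(b), linked(b), on(b)}
optimal plan length = 3; 3 ≤ 5

Yes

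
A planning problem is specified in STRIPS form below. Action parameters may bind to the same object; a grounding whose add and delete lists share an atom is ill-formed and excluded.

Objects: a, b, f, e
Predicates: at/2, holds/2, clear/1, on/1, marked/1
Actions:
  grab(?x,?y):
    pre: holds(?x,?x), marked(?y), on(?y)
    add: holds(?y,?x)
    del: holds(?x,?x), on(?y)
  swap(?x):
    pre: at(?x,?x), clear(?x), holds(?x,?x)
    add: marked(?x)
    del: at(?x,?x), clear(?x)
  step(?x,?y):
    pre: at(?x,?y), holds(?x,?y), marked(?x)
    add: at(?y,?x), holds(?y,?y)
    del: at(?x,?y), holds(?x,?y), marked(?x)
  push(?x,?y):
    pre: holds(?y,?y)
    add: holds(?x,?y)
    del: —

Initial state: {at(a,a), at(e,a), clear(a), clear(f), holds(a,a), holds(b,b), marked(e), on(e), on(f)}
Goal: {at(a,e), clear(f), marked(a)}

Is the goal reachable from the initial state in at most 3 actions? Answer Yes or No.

Yes

1. grab(a,e)  →  {at(a,a), at(e,a), clear(a), clear(f), holds(b,b), holds(e,a), marked(e), on(f)}
2. step(e,a)  →  {at(a,a), at(a,e), clear(a), clear(f), holds(a,a), holds(b,b), on(f)}
3. swap(a)  →  {at(a,e), clear(f), holds(a,a), holds(b,b), marked(a), on(f)}
optimal plan length = 3; 3 ≤ 3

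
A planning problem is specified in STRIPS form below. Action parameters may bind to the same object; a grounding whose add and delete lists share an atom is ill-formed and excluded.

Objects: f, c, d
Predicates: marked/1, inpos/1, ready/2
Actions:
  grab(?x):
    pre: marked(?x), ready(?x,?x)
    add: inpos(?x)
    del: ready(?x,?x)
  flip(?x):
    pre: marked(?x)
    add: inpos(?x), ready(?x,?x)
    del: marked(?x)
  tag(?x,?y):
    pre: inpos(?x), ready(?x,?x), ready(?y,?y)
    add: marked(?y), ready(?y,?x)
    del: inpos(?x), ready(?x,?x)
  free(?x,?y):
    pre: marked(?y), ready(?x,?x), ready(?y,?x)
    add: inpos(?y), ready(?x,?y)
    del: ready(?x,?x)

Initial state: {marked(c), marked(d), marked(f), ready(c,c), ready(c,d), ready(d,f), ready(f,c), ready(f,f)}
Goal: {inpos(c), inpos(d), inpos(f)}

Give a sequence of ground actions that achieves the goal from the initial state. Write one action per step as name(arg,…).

1. grab(f)  →  {inpos(f), marked(c), marked(d), marked(f), ready(c,c), ready(c,d), ready(d,f), ready(f,c)}
2. grab(c)  →  {inpos(c), inpos(f), marked(c), marked(d), marked(f), ready(c,d), ready(d,f), ready(f,c)}
3. flip(d)  →  {inpos(c), inpos(d), inpos(f), marked(c), marked(f), ready(c,d), ready(d,d), ready(d,f), ready(f,c)}

grab(f); grab(c); flip(d)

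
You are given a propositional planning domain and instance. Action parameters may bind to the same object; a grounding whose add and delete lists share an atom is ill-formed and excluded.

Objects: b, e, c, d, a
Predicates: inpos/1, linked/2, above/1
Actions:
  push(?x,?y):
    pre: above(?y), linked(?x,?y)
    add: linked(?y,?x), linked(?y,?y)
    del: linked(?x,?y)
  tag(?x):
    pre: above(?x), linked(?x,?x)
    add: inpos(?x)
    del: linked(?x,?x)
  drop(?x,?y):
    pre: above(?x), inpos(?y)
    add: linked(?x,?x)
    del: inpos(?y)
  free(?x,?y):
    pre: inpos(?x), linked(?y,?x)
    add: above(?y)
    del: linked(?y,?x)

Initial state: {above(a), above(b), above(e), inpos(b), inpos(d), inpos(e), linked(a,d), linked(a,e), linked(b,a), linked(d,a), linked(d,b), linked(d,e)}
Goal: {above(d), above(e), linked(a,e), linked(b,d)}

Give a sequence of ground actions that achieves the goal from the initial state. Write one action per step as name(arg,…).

1. push(d,b)  →  {above(a), above(b), above(e), inpos(b), inpos(d), inpos(e), linked(a,d), linked(a,e), linked(b,a), linked(b,b), linked(b,d), linked(d,a), linked(d,e)}
2. free(e,d)  →  {above(a), above(b), above(d), above(e), inpos(b), inpos(d), inpos(e), linked(a,d), linked(a,e), linked(b,a), linked(b,b), linked(b,d), linked(d,a)}

push(d,b); free(e,d)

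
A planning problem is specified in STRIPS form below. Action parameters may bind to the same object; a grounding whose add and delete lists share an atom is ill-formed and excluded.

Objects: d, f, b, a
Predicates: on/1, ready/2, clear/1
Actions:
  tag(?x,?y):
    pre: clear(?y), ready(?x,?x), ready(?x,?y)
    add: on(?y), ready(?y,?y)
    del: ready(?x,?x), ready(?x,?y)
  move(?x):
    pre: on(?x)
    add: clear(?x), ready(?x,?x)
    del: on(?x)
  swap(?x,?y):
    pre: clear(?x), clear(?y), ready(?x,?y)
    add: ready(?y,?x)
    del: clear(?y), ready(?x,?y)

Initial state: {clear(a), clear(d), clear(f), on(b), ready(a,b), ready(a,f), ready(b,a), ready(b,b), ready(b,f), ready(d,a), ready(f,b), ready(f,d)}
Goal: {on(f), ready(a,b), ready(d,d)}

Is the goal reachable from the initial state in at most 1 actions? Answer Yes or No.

No

1. tag(b,f)  →  {clear(a), clear(d), clear(f), on(b), on(f), ready(a,b), ready(a,f), ready(b,a), ready(d,a), ready(f,b), ready(f,d), ready(f,f)}
2. tag(f,d)  →  {clear(a), clear(d), clear(f), on(b), on(d), on(f), ready(a,b), ready(a,f), ready(b,a), ready(d,a), ready(d,d), ready(f,b)}
optimal plan length = 2; 2 > 1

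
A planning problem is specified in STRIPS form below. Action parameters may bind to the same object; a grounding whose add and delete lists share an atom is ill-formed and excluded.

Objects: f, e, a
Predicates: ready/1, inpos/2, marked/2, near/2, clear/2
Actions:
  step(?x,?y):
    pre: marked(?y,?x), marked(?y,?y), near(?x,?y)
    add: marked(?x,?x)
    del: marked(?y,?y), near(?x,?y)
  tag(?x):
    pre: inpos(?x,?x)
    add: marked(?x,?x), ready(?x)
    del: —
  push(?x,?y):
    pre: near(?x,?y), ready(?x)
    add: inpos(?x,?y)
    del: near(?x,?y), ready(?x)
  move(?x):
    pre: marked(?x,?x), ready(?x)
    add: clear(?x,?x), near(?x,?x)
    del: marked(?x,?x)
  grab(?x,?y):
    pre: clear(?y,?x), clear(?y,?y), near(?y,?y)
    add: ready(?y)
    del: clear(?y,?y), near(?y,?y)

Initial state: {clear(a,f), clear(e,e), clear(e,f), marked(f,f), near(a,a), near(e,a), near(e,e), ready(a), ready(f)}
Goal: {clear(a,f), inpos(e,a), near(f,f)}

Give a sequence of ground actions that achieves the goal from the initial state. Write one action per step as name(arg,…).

move(f); grab(f,e); push(e,a)

1. move(f)  →  {clear(a,f), clear(e,e), clear(e,f), clear(f,f), near(a,a), near(e,a), near(e,e), near(f,f), ready(a), ready(f)}
2. grab(f,e)  →  {clear(a,f), clear(e,f), clear(f,f), near(a,a), near(e,a), near(f,f), ready(a), ready(e), ready(f)}
3. push(e,a)  →  {clear(a,f), clear(e,f), clear(f,f), inpos(e,a), near(a,a), near(f,f), ready(a), ready(f)}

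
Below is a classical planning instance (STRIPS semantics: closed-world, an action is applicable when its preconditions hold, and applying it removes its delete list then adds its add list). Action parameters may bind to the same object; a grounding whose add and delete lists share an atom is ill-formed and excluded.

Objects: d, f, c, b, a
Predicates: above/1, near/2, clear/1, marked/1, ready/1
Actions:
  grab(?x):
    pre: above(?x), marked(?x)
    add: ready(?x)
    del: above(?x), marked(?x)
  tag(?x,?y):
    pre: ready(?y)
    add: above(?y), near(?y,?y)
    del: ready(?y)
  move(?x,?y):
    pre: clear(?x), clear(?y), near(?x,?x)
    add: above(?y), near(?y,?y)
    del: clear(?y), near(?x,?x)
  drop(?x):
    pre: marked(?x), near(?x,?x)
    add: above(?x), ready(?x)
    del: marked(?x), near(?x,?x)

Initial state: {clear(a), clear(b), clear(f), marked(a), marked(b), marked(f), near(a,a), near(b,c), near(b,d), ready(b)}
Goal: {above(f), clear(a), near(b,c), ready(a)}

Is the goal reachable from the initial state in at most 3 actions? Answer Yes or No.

1. tag(d,b)  →  {above(b), clear(a), clear(b), clear(f), marked(a), marked(b), marked(f), near(a,a), near(b,b), near(b,c), near(b,d)}
2. move(b,f)  →  {above(b), above(f), clear(a), clear(b), marked(a), marked(b), marked(f), near(a,a), near(b,c), near(b,d), near(f,f)}
3. drop(a)  →  {above(a), above(b), above(f), clear(a), clear(b), marked(b), marked(f), near(b,c), near(b,d), near(f,f), ready(a)}
optimal plan length = 3; 3 ≤ 3

Yes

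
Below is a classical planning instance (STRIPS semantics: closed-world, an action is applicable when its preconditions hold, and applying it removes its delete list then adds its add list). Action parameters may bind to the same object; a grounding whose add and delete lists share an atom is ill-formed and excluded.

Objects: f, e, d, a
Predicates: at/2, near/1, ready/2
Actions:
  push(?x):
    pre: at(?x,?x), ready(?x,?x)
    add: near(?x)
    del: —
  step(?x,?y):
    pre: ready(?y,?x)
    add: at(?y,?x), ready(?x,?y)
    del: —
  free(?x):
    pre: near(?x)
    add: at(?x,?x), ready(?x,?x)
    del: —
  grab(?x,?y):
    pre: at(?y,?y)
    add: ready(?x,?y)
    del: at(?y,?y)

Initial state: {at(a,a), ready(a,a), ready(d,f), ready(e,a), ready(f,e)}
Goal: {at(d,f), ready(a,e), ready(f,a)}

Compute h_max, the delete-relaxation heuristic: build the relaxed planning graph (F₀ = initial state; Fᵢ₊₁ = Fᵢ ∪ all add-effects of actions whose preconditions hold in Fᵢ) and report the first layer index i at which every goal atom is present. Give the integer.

1

F0 = init (5 atoms)
F1 = F0 ∪ {at(d,f), at(e,a), at(f,e), near(a), ready(a,e), ready(d,a), ready(e,f), ready(f,a), ready(f,d)}  (14 atoms)
goal ⊆ F1  ⇒  h_max = 1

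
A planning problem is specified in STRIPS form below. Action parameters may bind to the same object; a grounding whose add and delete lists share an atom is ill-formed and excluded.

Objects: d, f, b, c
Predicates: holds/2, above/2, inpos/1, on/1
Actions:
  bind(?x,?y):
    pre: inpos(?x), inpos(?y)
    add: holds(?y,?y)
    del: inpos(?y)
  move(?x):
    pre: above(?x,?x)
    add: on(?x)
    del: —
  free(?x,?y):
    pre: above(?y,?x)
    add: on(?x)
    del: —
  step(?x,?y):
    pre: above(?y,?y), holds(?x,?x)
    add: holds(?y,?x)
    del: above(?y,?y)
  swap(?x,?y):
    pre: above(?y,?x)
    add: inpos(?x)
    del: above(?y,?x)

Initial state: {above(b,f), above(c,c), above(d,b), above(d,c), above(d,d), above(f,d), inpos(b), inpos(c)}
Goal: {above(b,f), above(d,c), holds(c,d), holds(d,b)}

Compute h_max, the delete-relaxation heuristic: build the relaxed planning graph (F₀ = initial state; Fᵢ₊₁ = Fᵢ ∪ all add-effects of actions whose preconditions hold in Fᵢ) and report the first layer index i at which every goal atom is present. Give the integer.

F0 = init (8 atoms)
F1 = F0 ∪ {holds(b,b), holds(c,c), inpos(d), inpos(f), on(b), on(c), on(d), on(f)}  (16 atoms)
F2 = F1 ∪ {holds(c,b), holds(d,b), holds(d,c), holds(d,d), holds(f,f)}  (21 atoms)
F3 = F2 ∪ {holds(c,d), holds(c,f), holds(d,f)}  (24 atoms)
goal ⊆ F3  ⇒  h_max = 3

3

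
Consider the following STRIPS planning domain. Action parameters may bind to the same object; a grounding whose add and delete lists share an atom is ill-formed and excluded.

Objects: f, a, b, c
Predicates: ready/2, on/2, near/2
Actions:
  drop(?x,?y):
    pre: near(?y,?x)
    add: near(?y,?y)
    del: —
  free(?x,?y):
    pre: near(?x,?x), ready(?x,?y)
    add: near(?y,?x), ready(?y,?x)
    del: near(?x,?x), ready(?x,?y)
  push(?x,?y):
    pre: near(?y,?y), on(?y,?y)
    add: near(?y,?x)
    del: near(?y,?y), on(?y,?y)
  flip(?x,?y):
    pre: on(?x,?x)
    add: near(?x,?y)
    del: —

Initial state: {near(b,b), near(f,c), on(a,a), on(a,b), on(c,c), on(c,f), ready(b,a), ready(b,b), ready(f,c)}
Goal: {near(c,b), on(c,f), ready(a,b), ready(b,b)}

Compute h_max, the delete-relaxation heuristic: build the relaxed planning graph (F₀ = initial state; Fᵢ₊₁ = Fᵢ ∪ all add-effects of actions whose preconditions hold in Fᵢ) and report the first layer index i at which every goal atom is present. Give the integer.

1

F0 = init (9 atoms)
F1 = F0 ∪ {near(a,a), near(a,b), near(a,c), near(a,f), near(c,a), near(c,b), near(c,c), near(c,f), near(f,f), ready(a,b)}  (19 atoms)
goal ⊆ F1  ⇒  h_max = 1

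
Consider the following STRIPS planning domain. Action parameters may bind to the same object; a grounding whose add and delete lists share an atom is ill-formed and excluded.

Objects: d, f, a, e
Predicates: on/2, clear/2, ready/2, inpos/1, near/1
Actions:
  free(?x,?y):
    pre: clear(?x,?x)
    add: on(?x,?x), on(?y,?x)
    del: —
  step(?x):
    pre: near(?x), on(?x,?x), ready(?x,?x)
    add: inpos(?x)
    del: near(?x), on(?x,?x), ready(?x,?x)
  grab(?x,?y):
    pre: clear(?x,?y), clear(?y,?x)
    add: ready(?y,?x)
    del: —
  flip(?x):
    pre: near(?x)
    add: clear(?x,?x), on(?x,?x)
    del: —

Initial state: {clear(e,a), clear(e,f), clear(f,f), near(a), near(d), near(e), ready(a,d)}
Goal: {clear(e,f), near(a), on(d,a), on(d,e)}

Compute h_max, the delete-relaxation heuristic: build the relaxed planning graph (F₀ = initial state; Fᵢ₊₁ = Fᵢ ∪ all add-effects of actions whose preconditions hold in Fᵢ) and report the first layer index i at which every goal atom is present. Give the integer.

F0 = init (7 atoms)
F1 = F0 ∪ {clear(a,a), clear(d,d), clear(e,e), on(a,a), on(a,f), on(d,d), on(d,f), on(e,e), on(e,f), on(f,f), ready(f,f)}  (18 atoms)
F2 = F1 ∪ {on(a,d), on(a,e), on(d,a), on(d,e), on(e,a), on(e,d), on(f,a), on(f,d), on(f,e), ready(a,a), ready(d,d), ready(e,e)}  (30 atoms)
goal ⊆ F2  ⇒  h_max = 2

2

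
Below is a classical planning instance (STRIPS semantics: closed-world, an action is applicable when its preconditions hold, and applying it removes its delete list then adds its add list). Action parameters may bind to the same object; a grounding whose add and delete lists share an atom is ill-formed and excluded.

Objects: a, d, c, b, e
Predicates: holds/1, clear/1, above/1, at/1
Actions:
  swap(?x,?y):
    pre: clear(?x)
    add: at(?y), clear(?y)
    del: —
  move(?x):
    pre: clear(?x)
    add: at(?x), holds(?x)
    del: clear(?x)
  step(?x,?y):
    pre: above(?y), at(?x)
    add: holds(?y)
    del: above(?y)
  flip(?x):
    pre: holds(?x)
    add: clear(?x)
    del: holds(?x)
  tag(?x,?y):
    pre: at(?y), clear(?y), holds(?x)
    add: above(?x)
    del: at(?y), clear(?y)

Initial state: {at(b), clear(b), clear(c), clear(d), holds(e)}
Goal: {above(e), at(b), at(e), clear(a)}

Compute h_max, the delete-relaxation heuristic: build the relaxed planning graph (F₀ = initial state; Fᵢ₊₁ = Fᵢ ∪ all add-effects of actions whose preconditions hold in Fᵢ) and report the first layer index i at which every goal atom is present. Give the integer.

F0 = init (5 atoms)
F1 = F0 ∪ {above(e), at(a), at(c), at(d), at(e), clear(a), clear(e), holds(b), holds(c), holds(d)}  (15 atoms)
goal ⊆ F1  ⇒  h_max = 1

1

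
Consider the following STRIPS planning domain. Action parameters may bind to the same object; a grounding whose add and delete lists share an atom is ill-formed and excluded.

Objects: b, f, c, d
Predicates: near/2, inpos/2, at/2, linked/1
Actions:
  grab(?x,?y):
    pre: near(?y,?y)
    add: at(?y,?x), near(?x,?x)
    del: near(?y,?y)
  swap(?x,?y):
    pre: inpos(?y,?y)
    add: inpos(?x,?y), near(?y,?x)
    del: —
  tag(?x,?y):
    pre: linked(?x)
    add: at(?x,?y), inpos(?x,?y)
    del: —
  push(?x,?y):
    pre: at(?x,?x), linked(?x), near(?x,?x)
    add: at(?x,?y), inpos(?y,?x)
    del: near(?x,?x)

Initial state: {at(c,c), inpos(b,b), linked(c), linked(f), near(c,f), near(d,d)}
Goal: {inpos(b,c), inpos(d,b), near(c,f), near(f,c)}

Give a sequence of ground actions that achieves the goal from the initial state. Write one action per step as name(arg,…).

grab(c,d); swap(d,b); tag(f,f); swap(c,f); push(c,b)

1. grab(c,d)  →  {at(c,c), at(d,c), inpos(b,b), linked(c), linked(f), near(c,c), near(c,f)}
2. swap(d,b)  →  {at(c,c), at(d,c), inpos(b,b), inpos(d,b), linked(c), linked(f), near(b,d), near(c,c), near(c,f)}
3. tag(f,f)  →  {at(c,c), at(d,c), at(f,f), inpos(b,b), inpos(d,b), inpos(f,f), linked(c), linked(f), near(b,d), near(c,c), near(c,f)}
4. swap(c,f)  →  {at(c,c), at(d,c), at(f,f), inpos(b,b), inpos(c,f), inpos(d,b), inpos(f,f), linked(c), linked(f), near(b,d), near(c,c), near(c,f), near(f,c)}
5. push(c,b)  →  {at(c,b), at(c,c), at(d,c), at(f,f), inpos(b,b), inpos(b,c), inpos(c,f), inpos(d,b), inpos(f,f), linked(c), linked(f), near(b,d), near(c,f), near(f,c)}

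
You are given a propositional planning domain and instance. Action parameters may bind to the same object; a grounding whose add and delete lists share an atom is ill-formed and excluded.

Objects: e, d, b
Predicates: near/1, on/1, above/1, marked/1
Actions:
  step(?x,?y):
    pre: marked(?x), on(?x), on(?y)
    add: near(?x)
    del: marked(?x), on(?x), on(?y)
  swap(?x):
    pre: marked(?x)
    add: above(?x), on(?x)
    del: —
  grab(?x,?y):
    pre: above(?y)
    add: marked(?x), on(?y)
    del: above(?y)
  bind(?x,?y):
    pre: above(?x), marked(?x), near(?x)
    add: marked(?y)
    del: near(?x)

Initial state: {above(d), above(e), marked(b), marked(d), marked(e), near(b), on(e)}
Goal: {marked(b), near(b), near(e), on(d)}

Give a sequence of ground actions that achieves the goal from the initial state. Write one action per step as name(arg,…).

1. step(e,e)  →  {above(d), above(e), marked(b), marked(d), near(b), near(e)}
2. swap(d)  →  {above(d), above(e), marked(b), marked(d), near(b), near(e), on(d)}

step(e,e); swap(d)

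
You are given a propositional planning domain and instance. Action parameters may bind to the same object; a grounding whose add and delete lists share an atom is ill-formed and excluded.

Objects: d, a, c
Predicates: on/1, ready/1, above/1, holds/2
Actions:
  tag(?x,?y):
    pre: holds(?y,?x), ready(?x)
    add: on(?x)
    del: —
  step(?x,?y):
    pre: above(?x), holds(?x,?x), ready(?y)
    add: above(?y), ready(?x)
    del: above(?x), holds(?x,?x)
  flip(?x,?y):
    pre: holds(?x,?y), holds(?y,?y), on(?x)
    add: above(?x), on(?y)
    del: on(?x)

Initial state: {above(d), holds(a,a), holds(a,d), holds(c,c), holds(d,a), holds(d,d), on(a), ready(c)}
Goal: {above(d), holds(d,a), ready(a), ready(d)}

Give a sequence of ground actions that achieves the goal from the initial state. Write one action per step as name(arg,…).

flip(a,d); step(d,c); step(a,d)

1. flip(a,d)  →  {above(a), above(d), holds(a,a), holds(a,d), holds(c,c), holds(d,a), holds(d,d), on(d), ready(c)}
2. step(d,c)  →  {above(a), above(c), holds(a,a), holds(a,d), holds(c,c), holds(d,a), on(d), ready(c), ready(d)}
3. step(a,d)  →  {above(c), above(d), holds(a,d), holds(c,c), holds(d,a), on(d), ready(a), ready(c), ready(d)}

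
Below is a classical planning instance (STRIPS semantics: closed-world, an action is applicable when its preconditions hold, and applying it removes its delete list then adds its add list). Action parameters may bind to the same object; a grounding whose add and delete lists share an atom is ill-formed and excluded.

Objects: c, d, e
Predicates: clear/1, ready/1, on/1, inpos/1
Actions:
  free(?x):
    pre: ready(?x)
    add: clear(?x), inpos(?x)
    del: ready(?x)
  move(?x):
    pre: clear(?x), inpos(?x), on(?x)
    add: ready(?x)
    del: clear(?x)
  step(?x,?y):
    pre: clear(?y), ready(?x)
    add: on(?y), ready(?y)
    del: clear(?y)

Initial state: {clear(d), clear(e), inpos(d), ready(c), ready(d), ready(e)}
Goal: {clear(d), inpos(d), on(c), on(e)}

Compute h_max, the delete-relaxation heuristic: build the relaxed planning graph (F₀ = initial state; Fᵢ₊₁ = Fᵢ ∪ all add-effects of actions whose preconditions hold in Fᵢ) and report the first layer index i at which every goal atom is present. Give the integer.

F0 = init (6 atoms)
F1 = F0 ∪ {clear(c), inpos(c), inpos(e), on(d), on(e)}  (11 atoms)
F2 = F1 ∪ {on(c)}  (12 atoms)
goal ⊆ F2  ⇒  h_max = 2

2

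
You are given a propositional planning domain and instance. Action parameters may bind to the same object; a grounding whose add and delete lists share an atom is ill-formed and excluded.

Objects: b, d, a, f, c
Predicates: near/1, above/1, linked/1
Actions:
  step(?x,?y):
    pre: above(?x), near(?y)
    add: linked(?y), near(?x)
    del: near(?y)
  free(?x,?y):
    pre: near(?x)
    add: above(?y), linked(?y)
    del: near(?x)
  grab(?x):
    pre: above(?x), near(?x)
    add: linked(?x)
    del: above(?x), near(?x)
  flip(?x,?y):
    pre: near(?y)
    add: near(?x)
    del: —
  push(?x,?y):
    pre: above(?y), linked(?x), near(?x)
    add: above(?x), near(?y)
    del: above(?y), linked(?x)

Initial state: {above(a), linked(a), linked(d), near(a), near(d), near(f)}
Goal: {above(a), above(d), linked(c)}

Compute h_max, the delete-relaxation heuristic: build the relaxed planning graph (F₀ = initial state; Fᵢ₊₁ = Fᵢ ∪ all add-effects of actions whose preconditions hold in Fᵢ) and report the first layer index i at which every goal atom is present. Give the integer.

1

F0 = init (6 atoms)
F1 = F0 ∪ {above(b), above(c), above(d), above(f), linked(b), linked(c), linked(f), near(b), near(c)}  (15 atoms)
goal ⊆ F1  ⇒  h_max = 1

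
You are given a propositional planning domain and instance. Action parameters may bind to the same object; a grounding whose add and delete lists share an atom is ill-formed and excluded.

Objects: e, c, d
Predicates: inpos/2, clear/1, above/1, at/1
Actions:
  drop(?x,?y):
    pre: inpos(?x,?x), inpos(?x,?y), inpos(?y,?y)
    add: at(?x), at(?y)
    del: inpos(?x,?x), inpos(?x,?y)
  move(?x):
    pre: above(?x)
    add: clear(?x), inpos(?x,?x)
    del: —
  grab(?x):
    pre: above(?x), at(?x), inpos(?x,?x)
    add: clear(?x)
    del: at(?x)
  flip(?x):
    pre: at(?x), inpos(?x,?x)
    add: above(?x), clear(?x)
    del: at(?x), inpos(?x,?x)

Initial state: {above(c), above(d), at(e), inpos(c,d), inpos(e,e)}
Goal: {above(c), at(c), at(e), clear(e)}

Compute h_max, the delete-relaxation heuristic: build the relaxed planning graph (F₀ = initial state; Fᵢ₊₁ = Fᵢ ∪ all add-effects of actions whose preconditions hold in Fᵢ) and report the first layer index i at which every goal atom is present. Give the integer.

2

F0 = init (5 atoms)
F1 = F0 ∪ {above(e), clear(c), clear(d), clear(e), inpos(c,c), inpos(d,d)}  (11 atoms)
F2 = F1 ∪ {at(c), at(d)}  (13 atoms)
goal ⊆ F2  ⇒  h_max = 2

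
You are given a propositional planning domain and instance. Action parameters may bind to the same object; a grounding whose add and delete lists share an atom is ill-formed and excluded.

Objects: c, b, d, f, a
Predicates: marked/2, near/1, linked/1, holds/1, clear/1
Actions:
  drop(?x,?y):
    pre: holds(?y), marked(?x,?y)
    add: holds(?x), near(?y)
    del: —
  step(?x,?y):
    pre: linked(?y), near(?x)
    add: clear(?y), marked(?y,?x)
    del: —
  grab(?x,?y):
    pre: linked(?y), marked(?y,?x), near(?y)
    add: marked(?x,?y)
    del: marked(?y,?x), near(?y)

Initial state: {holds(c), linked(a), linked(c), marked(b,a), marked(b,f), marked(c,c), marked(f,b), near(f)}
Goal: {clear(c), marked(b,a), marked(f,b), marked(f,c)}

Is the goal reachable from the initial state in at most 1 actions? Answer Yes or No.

No

1. drop(c,c)  →  {holds(c), linked(a), linked(c), marked(b,a), marked(b,f), marked(c,c), marked(f,b), near(c), near(f)}
2. step(f,c)  →  {clear(c), holds(c), linked(a), linked(c), marked(b,a), marked(b,f), marked(c,c), marked(c,f), marked(f,b), near(c), near(f)}
3. grab(f,c)  →  {clear(c), holds(c), linked(a), linked(c), marked(b,a), marked(b,f), marked(c,c), marked(f,b), marked(f,c), near(f)}
optimal plan length = 3; 3 > 1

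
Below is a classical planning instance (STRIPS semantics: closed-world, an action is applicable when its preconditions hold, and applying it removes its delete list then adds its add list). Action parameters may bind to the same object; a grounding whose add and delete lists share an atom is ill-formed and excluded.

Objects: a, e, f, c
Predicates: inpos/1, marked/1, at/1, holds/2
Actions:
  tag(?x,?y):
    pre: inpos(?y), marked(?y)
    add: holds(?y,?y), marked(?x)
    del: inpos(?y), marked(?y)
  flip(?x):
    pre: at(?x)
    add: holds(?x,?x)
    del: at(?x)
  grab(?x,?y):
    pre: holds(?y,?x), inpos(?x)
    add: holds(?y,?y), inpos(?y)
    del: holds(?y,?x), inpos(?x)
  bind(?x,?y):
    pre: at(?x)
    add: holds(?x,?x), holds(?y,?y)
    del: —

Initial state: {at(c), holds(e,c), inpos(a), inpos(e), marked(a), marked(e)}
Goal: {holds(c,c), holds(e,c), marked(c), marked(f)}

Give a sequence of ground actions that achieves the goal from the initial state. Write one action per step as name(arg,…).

1. tag(f,a)  →  {at(c), holds(a,a), holds(e,c), inpos(e), marked(e), marked(f)}
2. tag(c,e)  →  {at(c), holds(a,a), holds(e,c), holds(e,e), marked(c), marked(f)}
3. flip(c)  →  {holds(a,a), holds(c,c), holds(e,c), holds(e,e), marked(c), marked(f)}

tag(f,a); tag(c,e); flip(c)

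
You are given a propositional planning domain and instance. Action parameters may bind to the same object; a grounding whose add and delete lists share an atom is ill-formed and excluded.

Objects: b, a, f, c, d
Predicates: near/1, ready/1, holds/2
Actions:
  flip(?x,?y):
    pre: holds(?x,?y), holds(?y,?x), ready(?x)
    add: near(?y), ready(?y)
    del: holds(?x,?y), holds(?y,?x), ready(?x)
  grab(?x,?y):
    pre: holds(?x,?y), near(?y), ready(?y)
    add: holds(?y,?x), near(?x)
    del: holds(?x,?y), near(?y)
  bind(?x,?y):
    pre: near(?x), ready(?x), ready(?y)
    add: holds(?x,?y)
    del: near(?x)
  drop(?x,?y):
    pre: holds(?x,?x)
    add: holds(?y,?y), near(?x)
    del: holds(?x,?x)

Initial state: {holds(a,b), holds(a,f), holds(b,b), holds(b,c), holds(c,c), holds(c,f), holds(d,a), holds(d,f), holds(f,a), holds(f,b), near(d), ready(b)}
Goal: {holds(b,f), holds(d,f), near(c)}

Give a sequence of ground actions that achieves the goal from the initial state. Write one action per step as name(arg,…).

1. drop(b,a)  →  {holds(a,a), holds(a,b), holds(a,f), holds(b,c), holds(c,c), holds(c,f), holds(d,a), holds(d,f), holds(f,a), holds(f,b), near(b), near(d), ready(b)}
2. grab(f,b)  →  {holds(a,a), holds(a,b), holds(a,f), holds(b,c), holds(b,f), holds(c,c), holds(c,f), holds(d,a), holds(d,f), holds(f,a), near(d), near(f), ready(b)}
3. drop(c,b)  →  {holds(a,a), holds(a,b), holds(a,f), holds(b,b), holds(b,c), holds(b,f), holds(c,f), holds(d,a), holds(d,f), holds(f,a), near(c), near(d), near(f), ready(b)}

drop(b,a); grab(f,b); drop(c,b)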